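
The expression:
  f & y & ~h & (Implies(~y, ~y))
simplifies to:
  f & y & ~h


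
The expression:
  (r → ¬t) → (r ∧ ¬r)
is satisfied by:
  {t: True, r: True}


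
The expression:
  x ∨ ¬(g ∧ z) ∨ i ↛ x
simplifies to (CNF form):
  i ∨ x ∨ ¬g ∨ ¬z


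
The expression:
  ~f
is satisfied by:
  {f: False}


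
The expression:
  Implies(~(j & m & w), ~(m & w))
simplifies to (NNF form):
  j | ~m | ~w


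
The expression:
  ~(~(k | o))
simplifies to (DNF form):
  k | o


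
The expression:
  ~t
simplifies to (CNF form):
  ~t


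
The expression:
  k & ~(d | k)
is never true.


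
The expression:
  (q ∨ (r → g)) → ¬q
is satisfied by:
  {q: False}


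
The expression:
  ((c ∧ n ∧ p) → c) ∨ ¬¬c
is always true.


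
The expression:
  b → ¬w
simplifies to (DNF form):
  ¬b ∨ ¬w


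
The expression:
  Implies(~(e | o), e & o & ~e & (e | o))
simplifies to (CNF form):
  e | o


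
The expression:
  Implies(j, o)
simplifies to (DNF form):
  o | ~j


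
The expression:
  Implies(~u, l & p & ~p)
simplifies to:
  u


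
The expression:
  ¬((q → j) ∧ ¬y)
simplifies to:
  y ∨ (q ∧ ¬j)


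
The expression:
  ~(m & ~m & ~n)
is always true.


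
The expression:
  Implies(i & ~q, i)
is always true.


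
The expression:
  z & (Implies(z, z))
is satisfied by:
  {z: True}


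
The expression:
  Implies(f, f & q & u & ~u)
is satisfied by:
  {f: False}


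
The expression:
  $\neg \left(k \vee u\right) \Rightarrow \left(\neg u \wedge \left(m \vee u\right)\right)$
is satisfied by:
  {k: True, m: True, u: True}
  {k: True, m: True, u: False}
  {k: True, u: True, m: False}
  {k: True, u: False, m: False}
  {m: True, u: True, k: False}
  {m: True, u: False, k: False}
  {u: True, m: False, k: False}


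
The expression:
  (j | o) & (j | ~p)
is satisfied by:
  {o: True, j: True, p: False}
  {j: True, p: False, o: False}
  {o: True, j: True, p: True}
  {j: True, p: True, o: False}
  {o: True, p: False, j: False}


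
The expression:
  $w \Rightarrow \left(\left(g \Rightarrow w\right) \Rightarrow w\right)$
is always true.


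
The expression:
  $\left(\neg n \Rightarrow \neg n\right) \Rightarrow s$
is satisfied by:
  {s: True}


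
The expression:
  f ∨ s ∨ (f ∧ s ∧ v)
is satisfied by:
  {s: True, f: True}
  {s: True, f: False}
  {f: True, s: False}


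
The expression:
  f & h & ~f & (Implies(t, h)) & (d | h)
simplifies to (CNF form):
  False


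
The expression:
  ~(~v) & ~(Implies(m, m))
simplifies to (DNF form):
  False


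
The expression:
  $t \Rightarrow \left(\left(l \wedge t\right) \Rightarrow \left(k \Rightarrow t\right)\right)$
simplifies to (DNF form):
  $\text{True}$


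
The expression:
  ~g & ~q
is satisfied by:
  {q: False, g: False}


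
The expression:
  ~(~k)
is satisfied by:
  {k: True}


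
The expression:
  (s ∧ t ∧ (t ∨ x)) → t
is always true.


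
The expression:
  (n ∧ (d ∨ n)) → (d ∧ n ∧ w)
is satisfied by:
  {w: True, d: True, n: False}
  {w: True, d: False, n: False}
  {d: True, w: False, n: False}
  {w: False, d: False, n: False}
  {n: True, w: True, d: True}


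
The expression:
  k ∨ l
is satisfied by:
  {k: True, l: True}
  {k: True, l: False}
  {l: True, k: False}


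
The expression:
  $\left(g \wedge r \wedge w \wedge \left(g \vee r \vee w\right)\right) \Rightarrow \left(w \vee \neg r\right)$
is always true.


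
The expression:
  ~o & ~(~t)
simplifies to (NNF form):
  t & ~o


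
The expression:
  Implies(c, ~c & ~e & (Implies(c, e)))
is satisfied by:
  {c: False}


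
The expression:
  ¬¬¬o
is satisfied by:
  {o: False}


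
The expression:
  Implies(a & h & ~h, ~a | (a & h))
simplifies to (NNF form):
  True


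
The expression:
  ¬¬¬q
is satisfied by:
  {q: False}


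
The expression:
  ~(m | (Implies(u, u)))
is never true.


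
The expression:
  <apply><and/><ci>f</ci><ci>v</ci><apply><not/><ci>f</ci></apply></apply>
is never true.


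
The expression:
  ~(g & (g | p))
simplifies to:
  ~g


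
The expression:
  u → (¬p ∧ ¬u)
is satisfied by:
  {u: False}


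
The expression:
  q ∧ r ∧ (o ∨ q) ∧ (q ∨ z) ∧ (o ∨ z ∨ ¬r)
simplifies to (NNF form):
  q ∧ r ∧ (o ∨ z)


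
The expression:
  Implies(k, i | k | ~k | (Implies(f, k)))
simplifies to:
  True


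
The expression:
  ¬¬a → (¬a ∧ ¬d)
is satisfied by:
  {a: False}


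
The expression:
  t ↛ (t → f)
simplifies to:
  t ∧ ¬f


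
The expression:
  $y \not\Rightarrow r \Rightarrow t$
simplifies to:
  $r \vee t \vee \neg y$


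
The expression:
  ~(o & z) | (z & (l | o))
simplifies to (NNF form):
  True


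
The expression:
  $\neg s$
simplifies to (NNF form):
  $\neg s$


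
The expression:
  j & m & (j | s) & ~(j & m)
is never true.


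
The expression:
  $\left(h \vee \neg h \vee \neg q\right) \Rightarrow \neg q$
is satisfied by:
  {q: False}


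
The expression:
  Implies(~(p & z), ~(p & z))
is always true.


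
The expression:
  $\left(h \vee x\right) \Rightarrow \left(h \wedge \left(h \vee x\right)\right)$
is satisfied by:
  {h: True, x: False}
  {x: False, h: False}
  {x: True, h: True}


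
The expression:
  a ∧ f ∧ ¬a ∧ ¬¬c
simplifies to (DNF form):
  False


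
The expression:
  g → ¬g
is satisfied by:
  {g: False}


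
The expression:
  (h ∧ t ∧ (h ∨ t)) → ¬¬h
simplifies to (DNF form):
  True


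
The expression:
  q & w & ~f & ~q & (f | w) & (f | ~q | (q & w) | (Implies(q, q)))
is never true.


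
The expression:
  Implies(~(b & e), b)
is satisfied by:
  {b: True}


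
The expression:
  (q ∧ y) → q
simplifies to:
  True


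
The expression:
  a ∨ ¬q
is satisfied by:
  {a: True, q: False}
  {q: False, a: False}
  {q: True, a: True}


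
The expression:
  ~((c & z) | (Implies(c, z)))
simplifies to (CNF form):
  c & ~z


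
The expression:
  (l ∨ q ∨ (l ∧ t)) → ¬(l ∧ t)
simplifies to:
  ¬l ∨ ¬t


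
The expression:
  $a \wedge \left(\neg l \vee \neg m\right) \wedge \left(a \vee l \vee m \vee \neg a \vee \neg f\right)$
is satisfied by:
  {a: True, l: False, m: False}
  {a: True, m: True, l: False}
  {a: True, l: True, m: False}


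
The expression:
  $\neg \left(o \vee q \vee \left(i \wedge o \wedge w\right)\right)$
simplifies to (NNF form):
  $\neg o \wedge \neg q$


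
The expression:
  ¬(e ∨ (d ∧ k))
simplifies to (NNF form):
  ¬e ∧ (¬d ∨ ¬k)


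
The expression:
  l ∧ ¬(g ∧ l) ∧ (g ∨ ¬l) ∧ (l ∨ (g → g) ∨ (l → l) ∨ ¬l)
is never true.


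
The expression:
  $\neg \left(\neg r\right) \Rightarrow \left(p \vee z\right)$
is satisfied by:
  {z: True, p: True, r: False}
  {z: True, p: False, r: False}
  {p: True, z: False, r: False}
  {z: False, p: False, r: False}
  {r: True, z: True, p: True}
  {r: True, z: True, p: False}
  {r: True, p: True, z: False}


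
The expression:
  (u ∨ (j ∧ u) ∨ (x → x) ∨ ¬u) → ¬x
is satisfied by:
  {x: False}


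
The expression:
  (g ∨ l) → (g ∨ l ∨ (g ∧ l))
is always true.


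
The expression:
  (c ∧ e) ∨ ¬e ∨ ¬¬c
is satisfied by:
  {c: True, e: False}
  {e: False, c: False}
  {e: True, c: True}


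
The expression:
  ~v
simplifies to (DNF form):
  ~v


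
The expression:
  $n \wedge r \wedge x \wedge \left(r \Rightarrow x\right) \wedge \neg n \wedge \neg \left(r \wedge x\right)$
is never true.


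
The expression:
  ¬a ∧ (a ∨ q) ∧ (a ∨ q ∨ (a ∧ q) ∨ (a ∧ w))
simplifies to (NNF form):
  q ∧ ¬a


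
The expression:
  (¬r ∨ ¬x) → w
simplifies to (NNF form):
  w ∨ (r ∧ x)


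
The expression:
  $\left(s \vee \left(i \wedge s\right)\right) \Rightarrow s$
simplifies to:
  $\text{True}$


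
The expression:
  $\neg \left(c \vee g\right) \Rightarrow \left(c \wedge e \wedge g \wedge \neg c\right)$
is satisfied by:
  {c: True, g: True}
  {c: True, g: False}
  {g: True, c: False}


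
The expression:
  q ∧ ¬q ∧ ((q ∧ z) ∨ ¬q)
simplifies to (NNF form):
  False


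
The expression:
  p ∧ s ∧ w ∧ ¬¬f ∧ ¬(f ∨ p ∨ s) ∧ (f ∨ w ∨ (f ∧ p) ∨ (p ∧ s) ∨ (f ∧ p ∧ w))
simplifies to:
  False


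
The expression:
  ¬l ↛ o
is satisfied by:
  {o: True, l: False}
  {l: False, o: False}
  {l: True, o: True}


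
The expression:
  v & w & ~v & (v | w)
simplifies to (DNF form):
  False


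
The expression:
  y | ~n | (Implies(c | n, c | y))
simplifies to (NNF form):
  c | y | ~n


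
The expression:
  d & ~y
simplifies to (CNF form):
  d & ~y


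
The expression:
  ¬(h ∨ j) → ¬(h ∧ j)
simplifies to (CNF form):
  True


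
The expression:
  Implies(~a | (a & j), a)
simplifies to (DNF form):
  a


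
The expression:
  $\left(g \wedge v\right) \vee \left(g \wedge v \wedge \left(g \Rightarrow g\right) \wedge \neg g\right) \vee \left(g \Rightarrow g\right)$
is always true.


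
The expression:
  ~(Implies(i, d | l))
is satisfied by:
  {i: True, d: False, l: False}


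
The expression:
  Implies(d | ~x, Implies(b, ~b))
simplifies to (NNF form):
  ~b | (x & ~d)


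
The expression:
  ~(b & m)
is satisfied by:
  {m: False, b: False}
  {b: True, m: False}
  {m: True, b: False}


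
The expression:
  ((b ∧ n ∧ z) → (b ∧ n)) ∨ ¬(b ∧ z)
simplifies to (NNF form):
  True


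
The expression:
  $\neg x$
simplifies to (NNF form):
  $\neg x$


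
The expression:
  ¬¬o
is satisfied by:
  {o: True}


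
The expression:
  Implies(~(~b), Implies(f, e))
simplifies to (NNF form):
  e | ~b | ~f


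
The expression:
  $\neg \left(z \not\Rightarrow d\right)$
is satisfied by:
  {d: True, z: False}
  {z: False, d: False}
  {z: True, d: True}


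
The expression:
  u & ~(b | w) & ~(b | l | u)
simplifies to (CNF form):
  False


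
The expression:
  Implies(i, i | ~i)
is always true.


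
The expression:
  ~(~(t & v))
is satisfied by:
  {t: True, v: True}


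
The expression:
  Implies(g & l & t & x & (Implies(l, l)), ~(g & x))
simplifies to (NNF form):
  ~g | ~l | ~t | ~x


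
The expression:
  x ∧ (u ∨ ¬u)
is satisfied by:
  {x: True}


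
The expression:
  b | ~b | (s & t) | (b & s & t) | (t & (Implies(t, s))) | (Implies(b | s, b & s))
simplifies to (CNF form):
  True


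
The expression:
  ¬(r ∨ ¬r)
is never true.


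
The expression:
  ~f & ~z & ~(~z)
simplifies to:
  False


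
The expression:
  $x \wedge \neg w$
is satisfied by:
  {x: True, w: False}


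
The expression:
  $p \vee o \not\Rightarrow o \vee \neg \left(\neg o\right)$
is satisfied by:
  {o: True, p: True}
  {o: True, p: False}
  {p: True, o: False}


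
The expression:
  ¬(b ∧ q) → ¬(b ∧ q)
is always true.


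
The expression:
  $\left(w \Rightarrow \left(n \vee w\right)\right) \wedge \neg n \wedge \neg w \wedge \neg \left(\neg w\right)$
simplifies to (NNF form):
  $\text{False}$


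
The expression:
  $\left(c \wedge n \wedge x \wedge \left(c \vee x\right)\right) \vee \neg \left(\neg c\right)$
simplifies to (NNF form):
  $c$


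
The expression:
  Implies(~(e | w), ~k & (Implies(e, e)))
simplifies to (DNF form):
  e | w | ~k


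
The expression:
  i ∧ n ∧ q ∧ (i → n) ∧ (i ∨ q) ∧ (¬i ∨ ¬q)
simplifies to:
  False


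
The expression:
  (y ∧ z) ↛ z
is never true.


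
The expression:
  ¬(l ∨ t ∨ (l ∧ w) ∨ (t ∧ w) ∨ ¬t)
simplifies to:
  False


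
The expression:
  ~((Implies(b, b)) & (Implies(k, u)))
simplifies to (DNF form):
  k & ~u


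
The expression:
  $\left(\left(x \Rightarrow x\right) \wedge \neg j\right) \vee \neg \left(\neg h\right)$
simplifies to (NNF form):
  $h \vee \neg j$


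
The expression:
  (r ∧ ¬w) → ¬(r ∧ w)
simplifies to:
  True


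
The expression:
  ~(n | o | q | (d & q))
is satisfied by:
  {n: False, q: False, o: False}


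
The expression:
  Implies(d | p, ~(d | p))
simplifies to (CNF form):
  ~d & ~p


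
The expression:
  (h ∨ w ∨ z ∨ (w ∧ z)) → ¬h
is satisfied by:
  {h: False}


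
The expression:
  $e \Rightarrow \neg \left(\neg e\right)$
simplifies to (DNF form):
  $\text{True}$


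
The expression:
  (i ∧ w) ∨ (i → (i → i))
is always true.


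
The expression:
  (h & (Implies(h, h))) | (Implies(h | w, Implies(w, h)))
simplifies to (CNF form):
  h | ~w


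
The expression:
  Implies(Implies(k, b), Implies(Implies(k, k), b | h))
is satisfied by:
  {b: True, k: True, h: True}
  {b: True, k: True, h: False}
  {b: True, h: True, k: False}
  {b: True, h: False, k: False}
  {k: True, h: True, b: False}
  {k: True, h: False, b: False}
  {h: True, k: False, b: False}


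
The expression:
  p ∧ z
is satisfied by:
  {z: True, p: True}


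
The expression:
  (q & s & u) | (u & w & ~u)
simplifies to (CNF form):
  q & s & u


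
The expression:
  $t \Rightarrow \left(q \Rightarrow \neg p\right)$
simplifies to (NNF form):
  $\neg p \vee \neg q \vee \neg t$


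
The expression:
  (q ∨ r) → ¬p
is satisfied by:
  {r: False, p: False, q: False}
  {q: True, r: False, p: False}
  {r: True, q: False, p: False}
  {q: True, r: True, p: False}
  {p: True, q: False, r: False}


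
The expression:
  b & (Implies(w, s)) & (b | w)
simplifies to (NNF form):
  b & (s | ~w)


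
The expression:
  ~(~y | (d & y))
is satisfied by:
  {y: True, d: False}


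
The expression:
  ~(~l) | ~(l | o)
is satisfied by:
  {l: True, o: False}
  {o: False, l: False}
  {o: True, l: True}


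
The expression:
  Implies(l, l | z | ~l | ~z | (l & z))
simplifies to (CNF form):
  True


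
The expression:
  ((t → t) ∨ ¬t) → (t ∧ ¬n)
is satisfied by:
  {t: True, n: False}


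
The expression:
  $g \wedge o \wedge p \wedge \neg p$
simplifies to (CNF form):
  $\text{False}$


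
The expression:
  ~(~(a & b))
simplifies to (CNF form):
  a & b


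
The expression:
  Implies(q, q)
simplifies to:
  True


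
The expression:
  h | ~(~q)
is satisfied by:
  {q: True, h: True}
  {q: True, h: False}
  {h: True, q: False}


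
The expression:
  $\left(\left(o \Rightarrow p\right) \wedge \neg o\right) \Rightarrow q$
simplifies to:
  $o \vee q$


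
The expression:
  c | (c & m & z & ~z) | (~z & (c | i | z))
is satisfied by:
  {c: True, i: True, z: False}
  {c: True, i: False, z: False}
  {c: True, z: True, i: True}
  {c: True, z: True, i: False}
  {i: True, z: False, c: False}


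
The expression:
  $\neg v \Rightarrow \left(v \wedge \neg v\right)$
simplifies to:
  $v$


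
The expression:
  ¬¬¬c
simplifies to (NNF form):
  ¬c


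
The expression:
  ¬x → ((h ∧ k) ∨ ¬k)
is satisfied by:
  {h: True, x: True, k: False}
  {h: True, k: False, x: False}
  {x: True, k: False, h: False}
  {x: False, k: False, h: False}
  {h: True, x: True, k: True}
  {h: True, k: True, x: False}
  {x: True, k: True, h: False}


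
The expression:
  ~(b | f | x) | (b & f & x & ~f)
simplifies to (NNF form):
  ~b & ~f & ~x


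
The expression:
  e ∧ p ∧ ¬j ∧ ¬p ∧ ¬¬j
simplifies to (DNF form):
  False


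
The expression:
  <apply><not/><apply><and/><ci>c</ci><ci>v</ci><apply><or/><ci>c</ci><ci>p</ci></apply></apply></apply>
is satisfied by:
  {v: False, c: False}
  {c: True, v: False}
  {v: True, c: False}


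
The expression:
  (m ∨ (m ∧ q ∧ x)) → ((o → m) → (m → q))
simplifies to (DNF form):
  q ∨ ¬m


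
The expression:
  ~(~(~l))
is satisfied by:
  {l: False}


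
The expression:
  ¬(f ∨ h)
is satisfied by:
  {h: False, f: False}


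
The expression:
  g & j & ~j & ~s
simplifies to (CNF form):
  False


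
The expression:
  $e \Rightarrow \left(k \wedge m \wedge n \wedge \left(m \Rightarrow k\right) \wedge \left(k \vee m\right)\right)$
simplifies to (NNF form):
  $\left(k \wedge m \wedge n\right) \vee \neg e$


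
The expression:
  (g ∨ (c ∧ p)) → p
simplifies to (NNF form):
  p ∨ ¬g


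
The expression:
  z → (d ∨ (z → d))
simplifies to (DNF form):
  d ∨ ¬z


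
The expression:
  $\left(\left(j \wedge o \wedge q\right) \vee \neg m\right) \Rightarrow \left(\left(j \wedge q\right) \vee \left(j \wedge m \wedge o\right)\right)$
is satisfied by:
  {q: True, m: True, j: True}
  {q: True, m: True, j: False}
  {m: True, j: True, q: False}
  {m: True, j: False, q: False}
  {q: True, j: True, m: False}


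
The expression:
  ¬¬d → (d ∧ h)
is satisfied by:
  {h: True, d: False}
  {d: False, h: False}
  {d: True, h: True}


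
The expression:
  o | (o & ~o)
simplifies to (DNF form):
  o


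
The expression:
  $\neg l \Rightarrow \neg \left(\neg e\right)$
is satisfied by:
  {l: True, e: True}
  {l: True, e: False}
  {e: True, l: False}


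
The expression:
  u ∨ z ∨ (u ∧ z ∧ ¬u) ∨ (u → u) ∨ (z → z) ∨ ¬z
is always true.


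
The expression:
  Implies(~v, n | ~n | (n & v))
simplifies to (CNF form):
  True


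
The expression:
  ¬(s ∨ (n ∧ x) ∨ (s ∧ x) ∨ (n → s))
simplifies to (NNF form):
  n ∧ ¬s ∧ ¬x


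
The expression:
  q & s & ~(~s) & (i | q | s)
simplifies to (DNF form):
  q & s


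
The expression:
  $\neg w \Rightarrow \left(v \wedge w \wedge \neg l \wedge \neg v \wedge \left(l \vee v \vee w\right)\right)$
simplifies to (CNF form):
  $w$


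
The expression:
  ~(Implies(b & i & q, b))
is never true.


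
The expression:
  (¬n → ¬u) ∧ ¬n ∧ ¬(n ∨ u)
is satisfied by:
  {n: False, u: False}


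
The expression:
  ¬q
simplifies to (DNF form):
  ¬q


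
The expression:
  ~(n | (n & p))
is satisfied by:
  {n: False}


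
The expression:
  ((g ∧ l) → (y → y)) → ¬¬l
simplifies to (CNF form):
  l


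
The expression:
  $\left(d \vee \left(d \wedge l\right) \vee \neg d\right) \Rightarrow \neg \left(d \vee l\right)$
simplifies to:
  $\neg d \wedge \neg l$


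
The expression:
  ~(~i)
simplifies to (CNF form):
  i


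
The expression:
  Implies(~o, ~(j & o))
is always true.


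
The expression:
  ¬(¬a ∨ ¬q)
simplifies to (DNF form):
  a ∧ q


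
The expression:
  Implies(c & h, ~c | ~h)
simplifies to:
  ~c | ~h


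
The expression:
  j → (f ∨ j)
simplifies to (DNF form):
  True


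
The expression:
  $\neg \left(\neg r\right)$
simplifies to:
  $r$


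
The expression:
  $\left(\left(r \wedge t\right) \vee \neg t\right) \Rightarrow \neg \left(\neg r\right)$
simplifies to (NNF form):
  $r \vee t$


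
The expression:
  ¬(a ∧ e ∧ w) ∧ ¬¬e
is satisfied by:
  {e: True, w: False, a: False}
  {a: True, e: True, w: False}
  {w: True, e: True, a: False}


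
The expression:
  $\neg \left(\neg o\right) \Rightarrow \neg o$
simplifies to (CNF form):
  $\neg o$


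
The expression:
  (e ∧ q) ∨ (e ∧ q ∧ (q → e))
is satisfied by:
  {e: True, q: True}


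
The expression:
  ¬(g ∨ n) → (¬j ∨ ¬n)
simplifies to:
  True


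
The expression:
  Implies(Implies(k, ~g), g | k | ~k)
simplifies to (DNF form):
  True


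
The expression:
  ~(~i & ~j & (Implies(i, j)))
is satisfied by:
  {i: True, j: True}
  {i: True, j: False}
  {j: True, i: False}


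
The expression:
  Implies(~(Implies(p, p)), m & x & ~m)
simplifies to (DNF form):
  True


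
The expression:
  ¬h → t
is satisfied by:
  {t: True, h: True}
  {t: True, h: False}
  {h: True, t: False}


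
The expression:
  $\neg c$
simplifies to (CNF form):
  $\neg c$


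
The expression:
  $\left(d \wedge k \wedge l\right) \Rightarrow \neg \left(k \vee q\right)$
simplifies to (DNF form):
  $\neg d \vee \neg k \vee \neg l$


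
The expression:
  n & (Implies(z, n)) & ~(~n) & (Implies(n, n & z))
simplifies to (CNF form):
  n & z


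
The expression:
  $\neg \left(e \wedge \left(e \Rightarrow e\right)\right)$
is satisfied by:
  {e: False}


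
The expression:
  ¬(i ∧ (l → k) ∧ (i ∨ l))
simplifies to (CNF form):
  (l ∨ ¬i) ∧ (¬i ∨ ¬k)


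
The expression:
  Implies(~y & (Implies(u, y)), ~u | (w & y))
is always true.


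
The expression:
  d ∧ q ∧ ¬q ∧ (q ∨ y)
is never true.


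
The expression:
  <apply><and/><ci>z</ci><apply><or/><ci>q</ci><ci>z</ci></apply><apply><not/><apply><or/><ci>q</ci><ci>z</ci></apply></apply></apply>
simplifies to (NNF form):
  <false/>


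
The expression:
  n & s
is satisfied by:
  {s: True, n: True}


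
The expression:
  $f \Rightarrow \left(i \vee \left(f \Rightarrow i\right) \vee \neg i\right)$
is always true.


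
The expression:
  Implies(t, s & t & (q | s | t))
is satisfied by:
  {s: True, t: False}
  {t: False, s: False}
  {t: True, s: True}


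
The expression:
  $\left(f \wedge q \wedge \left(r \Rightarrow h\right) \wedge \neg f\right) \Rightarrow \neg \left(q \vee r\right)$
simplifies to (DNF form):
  $\text{True}$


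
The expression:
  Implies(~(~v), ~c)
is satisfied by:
  {v: False, c: False}
  {c: True, v: False}
  {v: True, c: False}


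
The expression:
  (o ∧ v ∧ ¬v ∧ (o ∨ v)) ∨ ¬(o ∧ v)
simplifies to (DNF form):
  ¬o ∨ ¬v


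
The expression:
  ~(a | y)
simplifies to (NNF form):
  ~a & ~y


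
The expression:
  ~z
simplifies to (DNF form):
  ~z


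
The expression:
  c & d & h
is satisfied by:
  {h: True, c: True, d: True}


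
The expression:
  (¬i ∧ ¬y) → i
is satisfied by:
  {i: True, y: True}
  {i: True, y: False}
  {y: True, i: False}


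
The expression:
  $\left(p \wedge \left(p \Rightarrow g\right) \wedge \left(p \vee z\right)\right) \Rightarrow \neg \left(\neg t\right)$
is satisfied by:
  {t: True, p: False, g: False}
  {p: False, g: False, t: False}
  {g: True, t: True, p: False}
  {g: True, p: False, t: False}
  {t: True, p: True, g: False}
  {p: True, t: False, g: False}
  {g: True, p: True, t: True}


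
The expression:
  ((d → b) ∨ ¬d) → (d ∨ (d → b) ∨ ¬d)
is always true.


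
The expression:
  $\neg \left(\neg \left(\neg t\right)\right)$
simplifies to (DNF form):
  $\neg t$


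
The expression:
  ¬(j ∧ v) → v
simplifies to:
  v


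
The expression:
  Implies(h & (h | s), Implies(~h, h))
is always true.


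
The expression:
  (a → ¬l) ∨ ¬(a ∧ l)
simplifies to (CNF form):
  ¬a ∨ ¬l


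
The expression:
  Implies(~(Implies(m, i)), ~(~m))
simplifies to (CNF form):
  True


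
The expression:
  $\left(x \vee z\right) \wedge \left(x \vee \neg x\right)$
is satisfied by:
  {x: True, z: True}
  {x: True, z: False}
  {z: True, x: False}


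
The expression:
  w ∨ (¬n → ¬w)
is always true.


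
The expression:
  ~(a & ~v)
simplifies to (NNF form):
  v | ~a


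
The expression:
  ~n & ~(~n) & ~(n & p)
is never true.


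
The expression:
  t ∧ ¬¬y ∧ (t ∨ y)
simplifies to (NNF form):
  t ∧ y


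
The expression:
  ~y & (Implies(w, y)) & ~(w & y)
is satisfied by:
  {y: False, w: False}


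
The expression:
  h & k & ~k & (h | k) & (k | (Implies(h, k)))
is never true.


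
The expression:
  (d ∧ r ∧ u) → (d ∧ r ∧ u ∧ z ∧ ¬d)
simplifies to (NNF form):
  ¬d ∨ ¬r ∨ ¬u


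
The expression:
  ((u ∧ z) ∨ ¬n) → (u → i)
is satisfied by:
  {i: True, n: True, z: False, u: False}
  {i: True, z: False, u: False, n: False}
  {i: True, n: True, z: True, u: False}
  {i: True, z: True, u: False, n: False}
  {n: True, z: False, u: False, i: False}
  {n: False, z: False, u: False, i: False}
  {n: True, z: True, u: False, i: False}
  {z: True, n: False, u: False, i: False}
  {n: True, u: True, i: True, z: False}
  {u: True, i: True, n: False, z: False}
  {n: True, u: True, i: True, z: True}
  {u: True, i: True, z: True, n: False}
  {u: True, n: True, i: False, z: False}


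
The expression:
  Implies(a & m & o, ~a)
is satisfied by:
  {m: False, o: False, a: False}
  {a: True, m: False, o: False}
  {o: True, m: False, a: False}
  {a: True, o: True, m: False}
  {m: True, a: False, o: False}
  {a: True, m: True, o: False}
  {o: True, m: True, a: False}


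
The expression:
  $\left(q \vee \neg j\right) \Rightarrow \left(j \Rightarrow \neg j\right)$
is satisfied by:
  {q: False, j: False}
  {j: True, q: False}
  {q: True, j: False}


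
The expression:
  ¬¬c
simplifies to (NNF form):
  c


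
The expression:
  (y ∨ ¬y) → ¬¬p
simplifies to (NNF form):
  p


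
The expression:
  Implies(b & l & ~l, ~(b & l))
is always true.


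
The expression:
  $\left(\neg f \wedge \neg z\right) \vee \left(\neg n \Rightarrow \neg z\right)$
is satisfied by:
  {n: True, z: False}
  {z: False, n: False}
  {z: True, n: True}


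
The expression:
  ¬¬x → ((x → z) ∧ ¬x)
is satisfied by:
  {x: False}


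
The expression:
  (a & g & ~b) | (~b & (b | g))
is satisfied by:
  {g: True, b: False}


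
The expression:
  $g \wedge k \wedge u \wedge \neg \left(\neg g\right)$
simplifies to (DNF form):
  $g \wedge k \wedge u$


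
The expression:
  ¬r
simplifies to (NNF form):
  ¬r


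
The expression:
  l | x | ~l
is always true.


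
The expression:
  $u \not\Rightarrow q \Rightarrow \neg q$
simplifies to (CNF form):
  $\text{True}$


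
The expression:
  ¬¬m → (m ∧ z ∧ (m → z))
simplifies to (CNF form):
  z ∨ ¬m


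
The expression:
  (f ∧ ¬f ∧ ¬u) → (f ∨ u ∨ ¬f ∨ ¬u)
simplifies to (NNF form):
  True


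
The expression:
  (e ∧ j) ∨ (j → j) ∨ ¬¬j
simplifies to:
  True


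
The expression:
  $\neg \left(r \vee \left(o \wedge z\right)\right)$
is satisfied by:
  {r: False, o: False, z: False}
  {z: True, r: False, o: False}
  {o: True, r: False, z: False}


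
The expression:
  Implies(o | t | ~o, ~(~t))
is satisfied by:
  {t: True}


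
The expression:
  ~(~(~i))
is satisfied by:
  {i: False}


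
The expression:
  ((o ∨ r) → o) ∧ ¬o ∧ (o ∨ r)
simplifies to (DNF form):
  False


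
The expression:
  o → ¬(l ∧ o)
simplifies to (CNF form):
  ¬l ∨ ¬o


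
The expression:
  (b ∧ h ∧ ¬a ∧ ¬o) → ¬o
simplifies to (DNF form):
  True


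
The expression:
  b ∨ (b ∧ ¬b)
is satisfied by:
  {b: True}


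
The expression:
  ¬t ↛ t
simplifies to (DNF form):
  True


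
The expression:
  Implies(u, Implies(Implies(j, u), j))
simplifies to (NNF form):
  j | ~u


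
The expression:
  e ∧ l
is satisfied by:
  {e: True, l: True}


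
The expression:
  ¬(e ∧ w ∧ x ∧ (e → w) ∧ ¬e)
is always true.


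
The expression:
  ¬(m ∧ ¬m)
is always true.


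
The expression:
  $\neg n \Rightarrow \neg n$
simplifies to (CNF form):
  $\text{True}$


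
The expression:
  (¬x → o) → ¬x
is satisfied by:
  {x: False}


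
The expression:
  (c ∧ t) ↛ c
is never true.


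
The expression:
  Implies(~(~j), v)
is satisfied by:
  {v: True, j: False}
  {j: False, v: False}
  {j: True, v: True}


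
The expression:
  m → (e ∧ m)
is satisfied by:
  {e: True, m: False}
  {m: False, e: False}
  {m: True, e: True}


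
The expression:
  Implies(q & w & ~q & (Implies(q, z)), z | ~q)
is always true.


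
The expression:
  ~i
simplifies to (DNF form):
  ~i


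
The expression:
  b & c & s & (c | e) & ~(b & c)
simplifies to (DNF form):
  False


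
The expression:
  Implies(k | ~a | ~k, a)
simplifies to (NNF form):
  a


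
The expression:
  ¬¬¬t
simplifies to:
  ¬t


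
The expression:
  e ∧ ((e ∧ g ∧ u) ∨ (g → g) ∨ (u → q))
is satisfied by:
  {e: True}


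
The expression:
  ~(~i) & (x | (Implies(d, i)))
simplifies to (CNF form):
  i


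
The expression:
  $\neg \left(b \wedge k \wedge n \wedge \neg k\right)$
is always true.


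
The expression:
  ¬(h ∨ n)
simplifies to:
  ¬h ∧ ¬n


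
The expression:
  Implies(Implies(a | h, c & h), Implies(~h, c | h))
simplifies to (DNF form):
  a | c | h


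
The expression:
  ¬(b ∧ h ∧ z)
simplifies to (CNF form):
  ¬b ∨ ¬h ∨ ¬z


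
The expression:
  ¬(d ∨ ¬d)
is never true.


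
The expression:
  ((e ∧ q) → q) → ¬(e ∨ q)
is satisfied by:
  {q: False, e: False}


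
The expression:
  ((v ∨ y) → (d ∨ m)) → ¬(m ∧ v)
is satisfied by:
  {m: False, v: False}
  {v: True, m: False}
  {m: True, v: False}


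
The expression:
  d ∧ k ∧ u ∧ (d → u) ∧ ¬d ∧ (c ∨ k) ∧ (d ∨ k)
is never true.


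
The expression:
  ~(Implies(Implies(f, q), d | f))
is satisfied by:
  {d: False, f: False}


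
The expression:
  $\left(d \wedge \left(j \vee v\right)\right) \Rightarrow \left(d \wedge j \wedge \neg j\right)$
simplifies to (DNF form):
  $\left(\neg j \wedge \neg v\right) \vee \neg d$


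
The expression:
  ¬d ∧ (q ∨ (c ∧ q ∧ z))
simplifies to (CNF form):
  q ∧ ¬d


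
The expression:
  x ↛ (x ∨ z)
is never true.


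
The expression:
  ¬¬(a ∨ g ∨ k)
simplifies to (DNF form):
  a ∨ g ∨ k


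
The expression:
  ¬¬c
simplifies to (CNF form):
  c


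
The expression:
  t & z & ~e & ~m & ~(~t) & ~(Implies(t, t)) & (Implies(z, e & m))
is never true.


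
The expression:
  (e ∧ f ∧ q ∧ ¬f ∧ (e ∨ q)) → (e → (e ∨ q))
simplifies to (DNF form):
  True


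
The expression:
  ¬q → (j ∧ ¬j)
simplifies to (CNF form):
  q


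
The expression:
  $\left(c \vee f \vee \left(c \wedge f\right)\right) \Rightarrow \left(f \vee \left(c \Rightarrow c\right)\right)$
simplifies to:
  $\text{True}$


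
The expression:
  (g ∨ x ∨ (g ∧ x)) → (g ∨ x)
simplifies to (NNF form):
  True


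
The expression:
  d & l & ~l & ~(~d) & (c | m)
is never true.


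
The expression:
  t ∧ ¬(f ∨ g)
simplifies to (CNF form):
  t ∧ ¬f ∧ ¬g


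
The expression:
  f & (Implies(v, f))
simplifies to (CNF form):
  f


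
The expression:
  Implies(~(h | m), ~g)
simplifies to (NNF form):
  h | m | ~g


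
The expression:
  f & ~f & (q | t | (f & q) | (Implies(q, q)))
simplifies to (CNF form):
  False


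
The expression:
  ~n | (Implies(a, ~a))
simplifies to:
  ~a | ~n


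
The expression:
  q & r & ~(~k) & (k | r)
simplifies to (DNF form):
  k & q & r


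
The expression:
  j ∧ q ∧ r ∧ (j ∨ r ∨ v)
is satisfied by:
  {r: True, j: True, q: True}


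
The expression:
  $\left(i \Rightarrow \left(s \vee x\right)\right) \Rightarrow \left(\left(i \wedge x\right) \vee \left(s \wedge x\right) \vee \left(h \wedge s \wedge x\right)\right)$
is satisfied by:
  {i: True, x: True, s: False}
  {i: True, x: False, s: False}
  {i: True, s: True, x: True}
  {s: True, x: True, i: False}


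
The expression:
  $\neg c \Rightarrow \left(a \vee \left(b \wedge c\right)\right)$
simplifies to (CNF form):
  $a \vee c$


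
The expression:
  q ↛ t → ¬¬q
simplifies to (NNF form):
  True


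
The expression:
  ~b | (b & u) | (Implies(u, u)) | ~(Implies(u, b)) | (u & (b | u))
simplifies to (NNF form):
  True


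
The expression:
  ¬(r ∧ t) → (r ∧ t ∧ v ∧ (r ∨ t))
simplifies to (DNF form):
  r ∧ t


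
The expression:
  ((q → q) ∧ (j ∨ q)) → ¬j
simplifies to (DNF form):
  ¬j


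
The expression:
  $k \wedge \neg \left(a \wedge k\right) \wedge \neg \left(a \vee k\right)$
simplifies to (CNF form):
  $\text{False}$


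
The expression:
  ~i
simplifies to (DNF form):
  ~i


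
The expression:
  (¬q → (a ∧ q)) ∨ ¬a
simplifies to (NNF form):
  q ∨ ¬a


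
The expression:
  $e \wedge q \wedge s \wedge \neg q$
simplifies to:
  $\text{False}$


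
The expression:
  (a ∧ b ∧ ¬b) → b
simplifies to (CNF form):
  True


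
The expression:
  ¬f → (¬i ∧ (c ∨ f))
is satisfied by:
  {f: True, c: True, i: False}
  {f: True, c: False, i: False}
  {i: True, f: True, c: True}
  {i: True, f: True, c: False}
  {c: True, i: False, f: False}


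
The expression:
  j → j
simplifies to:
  True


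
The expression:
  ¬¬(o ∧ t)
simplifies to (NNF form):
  o ∧ t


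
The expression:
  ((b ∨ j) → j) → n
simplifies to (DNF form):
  n ∨ (b ∧ ¬j)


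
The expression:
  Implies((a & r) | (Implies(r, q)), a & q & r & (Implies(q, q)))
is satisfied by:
  {r: True, q: False, a: False}
  {r: True, a: True, q: True}


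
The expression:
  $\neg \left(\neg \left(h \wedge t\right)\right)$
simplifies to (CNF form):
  $h \wedge t$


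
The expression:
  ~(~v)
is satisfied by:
  {v: True}


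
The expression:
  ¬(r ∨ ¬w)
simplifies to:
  w ∧ ¬r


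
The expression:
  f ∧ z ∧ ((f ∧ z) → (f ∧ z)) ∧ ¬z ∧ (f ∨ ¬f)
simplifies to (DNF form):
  False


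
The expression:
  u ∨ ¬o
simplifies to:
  u ∨ ¬o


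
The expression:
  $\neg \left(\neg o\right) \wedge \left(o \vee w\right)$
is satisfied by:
  {o: True}


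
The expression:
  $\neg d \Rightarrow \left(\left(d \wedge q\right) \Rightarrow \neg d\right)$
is always true.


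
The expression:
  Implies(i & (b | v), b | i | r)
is always true.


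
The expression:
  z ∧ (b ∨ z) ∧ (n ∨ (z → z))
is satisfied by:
  {z: True}


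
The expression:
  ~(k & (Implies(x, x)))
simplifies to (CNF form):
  ~k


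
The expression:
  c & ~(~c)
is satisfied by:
  {c: True}


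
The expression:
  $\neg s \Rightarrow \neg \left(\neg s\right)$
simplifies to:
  $s$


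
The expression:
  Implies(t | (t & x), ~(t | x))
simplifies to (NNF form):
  ~t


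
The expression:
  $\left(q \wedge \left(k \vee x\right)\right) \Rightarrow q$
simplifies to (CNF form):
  $\text{True}$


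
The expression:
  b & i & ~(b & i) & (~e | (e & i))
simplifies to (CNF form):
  False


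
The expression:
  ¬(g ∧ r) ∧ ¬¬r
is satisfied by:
  {r: True, g: False}


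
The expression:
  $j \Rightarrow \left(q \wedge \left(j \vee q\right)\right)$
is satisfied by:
  {q: True, j: False}
  {j: False, q: False}
  {j: True, q: True}


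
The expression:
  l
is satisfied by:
  {l: True}


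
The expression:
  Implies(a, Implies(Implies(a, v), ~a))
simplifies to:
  ~a | ~v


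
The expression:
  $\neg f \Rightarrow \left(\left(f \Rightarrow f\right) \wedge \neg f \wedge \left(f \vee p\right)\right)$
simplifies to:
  $f \vee p$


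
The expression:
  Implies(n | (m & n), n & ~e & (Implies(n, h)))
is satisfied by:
  {h: True, e: False, n: False}
  {e: False, n: False, h: False}
  {h: True, e: True, n: False}
  {e: True, h: False, n: False}
  {n: True, h: True, e: False}


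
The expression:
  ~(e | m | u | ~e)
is never true.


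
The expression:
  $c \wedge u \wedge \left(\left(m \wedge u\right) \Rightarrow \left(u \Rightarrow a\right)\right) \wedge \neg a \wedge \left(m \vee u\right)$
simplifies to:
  $c \wedge u \wedge \neg a \wedge \neg m$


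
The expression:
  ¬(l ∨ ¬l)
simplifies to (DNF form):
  False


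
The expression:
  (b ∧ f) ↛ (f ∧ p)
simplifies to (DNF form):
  b ∧ f ∧ ¬p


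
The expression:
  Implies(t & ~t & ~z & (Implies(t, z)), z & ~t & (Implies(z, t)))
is always true.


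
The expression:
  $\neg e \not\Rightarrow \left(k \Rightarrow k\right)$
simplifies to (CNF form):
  $\text{False}$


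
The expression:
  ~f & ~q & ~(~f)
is never true.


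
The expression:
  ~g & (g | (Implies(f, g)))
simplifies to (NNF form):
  ~f & ~g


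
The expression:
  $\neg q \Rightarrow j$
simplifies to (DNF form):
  $j \vee q$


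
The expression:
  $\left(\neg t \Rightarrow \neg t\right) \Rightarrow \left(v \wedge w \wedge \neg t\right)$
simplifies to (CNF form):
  $v \wedge w \wedge \neg t$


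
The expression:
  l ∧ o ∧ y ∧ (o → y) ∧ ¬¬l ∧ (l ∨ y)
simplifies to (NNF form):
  l ∧ o ∧ y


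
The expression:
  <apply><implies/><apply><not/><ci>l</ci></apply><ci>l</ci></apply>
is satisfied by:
  {l: True}


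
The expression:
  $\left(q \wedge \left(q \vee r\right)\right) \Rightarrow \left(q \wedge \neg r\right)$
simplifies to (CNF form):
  $\neg q \vee \neg r$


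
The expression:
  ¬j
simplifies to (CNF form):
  ¬j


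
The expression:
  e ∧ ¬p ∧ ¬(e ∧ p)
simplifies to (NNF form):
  e ∧ ¬p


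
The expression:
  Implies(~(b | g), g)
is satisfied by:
  {b: True, g: True}
  {b: True, g: False}
  {g: True, b: False}


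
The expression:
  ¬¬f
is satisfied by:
  {f: True}


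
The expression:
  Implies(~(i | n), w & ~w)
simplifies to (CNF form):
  i | n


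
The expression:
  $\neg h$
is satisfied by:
  {h: False}


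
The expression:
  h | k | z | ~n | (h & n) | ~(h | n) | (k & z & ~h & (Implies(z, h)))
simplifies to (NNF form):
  h | k | z | ~n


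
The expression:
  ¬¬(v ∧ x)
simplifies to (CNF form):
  v ∧ x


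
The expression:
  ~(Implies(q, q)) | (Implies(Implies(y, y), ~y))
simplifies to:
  ~y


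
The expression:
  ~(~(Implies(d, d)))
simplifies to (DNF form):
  True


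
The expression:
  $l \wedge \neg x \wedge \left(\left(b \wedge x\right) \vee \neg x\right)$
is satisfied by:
  {l: True, x: False}


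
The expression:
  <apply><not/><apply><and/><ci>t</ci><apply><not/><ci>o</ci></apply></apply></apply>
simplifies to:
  <apply><or/><ci>o</ci><apply><not/><ci>t</ci></apply></apply>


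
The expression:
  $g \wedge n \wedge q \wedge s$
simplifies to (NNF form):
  $g \wedge n \wedge q \wedge s$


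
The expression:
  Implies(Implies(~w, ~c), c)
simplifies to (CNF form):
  c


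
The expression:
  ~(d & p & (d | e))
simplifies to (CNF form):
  ~d | ~p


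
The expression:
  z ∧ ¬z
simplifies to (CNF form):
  False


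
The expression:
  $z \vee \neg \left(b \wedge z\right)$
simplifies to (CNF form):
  $\text{True}$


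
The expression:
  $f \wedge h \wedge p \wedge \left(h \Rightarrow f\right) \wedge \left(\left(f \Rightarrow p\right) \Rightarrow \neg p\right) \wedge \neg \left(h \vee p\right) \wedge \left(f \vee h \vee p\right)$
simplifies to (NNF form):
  $\text{False}$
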